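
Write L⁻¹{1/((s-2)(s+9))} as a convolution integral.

1/((s-2)(s+9)) = (1/(s-2))·(1/(s+9)) = L{e^(2t)}·L{e^(-9t)}. So f(t) = e^(2t)*e^(-9t) = ∫₀ᵗ e^(2τ)·e^(-9(t-τ)) dτ

Final answer: ∫₀ᵗ e^(2τ)·e^(-9(t-τ)) dτ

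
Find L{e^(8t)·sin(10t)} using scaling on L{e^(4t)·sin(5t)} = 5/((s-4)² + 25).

Scaling with a=2: L{e^(8t)·sin(10t)} = (1/2) · 5/((s/2-4)² + 25). Simplifying: 10/((s-8)² + 100)

Final answer: 10/((s-8)² + 100)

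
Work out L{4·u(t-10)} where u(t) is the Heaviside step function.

L{u(t-a)} = e^(-as)/s. Here a=10, so L{u(t-10)} = e^(-10s)/s, and L{4·u(t-10)} = 4·e^(-10s)/s

Final answer: 4·e^(-10s)/s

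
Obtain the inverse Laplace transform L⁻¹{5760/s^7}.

L⁻¹{n!/s^(n+1)} = t^n with n=6. So L⁻¹{720/s^7} = t^6, and L⁻¹{5760/s^7} = (5760/720)·t^6 = 8·t^6

Final answer: 8·t^6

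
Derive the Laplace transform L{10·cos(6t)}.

L{cos(ωt)} = s/(s² + ω²), so L{cos(6t)} = s/(s² + 36). Then L{10·cos(6t)} = 10·s/(s² + 36) = 10s/(s² + 36)

Final answer: 10s/(s² + 36)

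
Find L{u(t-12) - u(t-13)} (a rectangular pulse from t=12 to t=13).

L{u(t-a)} = e^(-as)/s. L{u(t-12) - u(t-13)} = (e^(-12s) - e^(-13s))/s

Final answer: (e^(-12s) - e^(-13s))/s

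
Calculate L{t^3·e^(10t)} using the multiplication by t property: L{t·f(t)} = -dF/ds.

Using L{t^n·e^(at)} = n!/(s-a)^(n+1), L{t^3·e^(10t)} = 6/(s-10)^4

Final answer: 6/(s-10)^4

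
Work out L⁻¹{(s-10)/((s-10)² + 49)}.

Using frequency shift: L⁻¹{(s-a)/((s-a)² + b²)} = e^(at)cos(bt). Here a=10, b=7

Final answer: e^(10t)·cos(7t)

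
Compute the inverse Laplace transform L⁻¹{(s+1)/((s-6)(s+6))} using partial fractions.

Using partial fractions, f(t) = (7e^(6t) + 5e^(-6t))/12

Final answer: (7e^(6t) + 5e^(-6t))/12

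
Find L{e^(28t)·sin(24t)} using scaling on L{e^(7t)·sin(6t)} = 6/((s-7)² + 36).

Scaling with a=4: L{e^(28t)·sin(24t)} = (1/4) · 6/((s/4-7)² + 36). Simplifying: 24/((s-28)² + 576)

Final answer: 24/((s-28)² + 576)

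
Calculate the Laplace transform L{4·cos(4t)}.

L{cos(ωt)} = s/(s² + ω²), so L{cos(4t)} = s/(s² + 16). Then L{4·cos(4t)} = 4·s/(s² + 16) = 4s/(s² + 16)

Final answer: 4s/(s² + 16)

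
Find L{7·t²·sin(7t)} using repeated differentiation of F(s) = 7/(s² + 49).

F(s) = 7/(s² + 49). F'(s) = -14s/(s² + 49)². F''(s) = -14(49 - 3s²)/(s² + 49)³ = (42s² - 686)/(s² + 49)³. So L{t²·sin(7t)} = (-1)² F''(s) = (42s² - 686)/(s² + 49)³. Then L{7·t²·sin(7t)} = 7·(42s² - 686)/(s² + 49)³ = (294s² - 4802)/(s² + 49)³

Final answer: (294s² - 4802)/(s² + 49)³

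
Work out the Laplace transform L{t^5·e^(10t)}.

L{t^n·e^(at)} = n!/(s-a)^(n+1), so L{t^5·e^(10t)} = 120/(s-10)^6

Final answer: 120/(s-10)^6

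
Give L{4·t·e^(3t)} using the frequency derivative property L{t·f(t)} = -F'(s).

L{e^(3t)} = 1/(s-3). By frequency derivative: L{t·e^(3t)} = -d/ds[1/(s-3)] = -(-1)/(s-3)² = 1/(s-3)². Then L{4·t·e^(3t)} = 4·1/(s-3)² = 4/(s-3)²

Final answer: 4/(s-3)²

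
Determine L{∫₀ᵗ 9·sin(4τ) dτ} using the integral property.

L{∫₀ᵗ f(τ)dτ} = F(s)/s with F(s) = 36/(s² + 16), so the result is (36/(s² + 16))/s = 36/(s(s² + 16))

Final answer: 36/(s(s² + 16))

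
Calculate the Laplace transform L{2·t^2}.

L{t^n} = n!/s^(n+1), so L{t^2} = 2/s^3. Then L{2·t^2} = 2·2/s^3 = 4/s^3

Final answer: 4/s^3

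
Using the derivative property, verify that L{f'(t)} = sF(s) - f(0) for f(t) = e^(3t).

f'(t) = 3e^(3t). Direct: L{f'(t)} = 3/(s-3). Property: s·1/(s-3) - 1 = (s - (s-3))/(s-3) = 3/(s-3). ✓

Final answer: 3/(s-3)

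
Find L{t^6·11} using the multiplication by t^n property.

L{11} = 11/s. d^1/ds^1[1/s] = -1/s². d^2/ds^2[1/s] = 2/s^3. d^3/ds^3[1/s] = -6/s^4. d^4/ds^4[1/s] = 24/s^5. d^5/ds^5[1/s] = -120/s^6. d^6/ds^6[1/s] = 720/s^7. So L{t^6} = (-1)^{6}·720/s^7 = 720/s^7. Then L{t^6·11} = 11·720/s^7 = 7920/s^7

Final answer: 7920/s^7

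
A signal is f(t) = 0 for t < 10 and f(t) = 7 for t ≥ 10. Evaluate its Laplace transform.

f(t) = 7·u(t-10). L{u(t-10)} = e^(-10s)/s, so L{f(t)} = 7·e^(-10s)/s

Final answer: 7·e^(-10s)/s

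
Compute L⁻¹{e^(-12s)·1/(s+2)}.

L⁻¹{1/(s+2)} = e^(-2t). By the time shift theorem, L⁻¹{e^(-as)F(s)} = u(t-a)f(t-a) with a=12, so L⁻¹{e^(-12s)·1/(s+2)} = u(t-12)·e^(-2(t-12))

Final answer: u(t-12)·e^(-2(t-12))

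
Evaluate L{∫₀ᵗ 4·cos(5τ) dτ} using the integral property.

L{∫₀ᵗ f(τ)dτ} = F(s)/s with F(s) = 4s/(s² + 25), so the result is (4s/(s² + 25))/s = 4/(s² + 25)

Final answer: 4/(s² + 25)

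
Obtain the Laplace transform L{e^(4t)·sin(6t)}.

L{e^(at)·sin(ωt)} = ω/((s-a)² + ω²), so L{e^(4t)·sin(6t)} = 6/((s-4)² + 36)

Final answer: 6/((s-4)² + 36)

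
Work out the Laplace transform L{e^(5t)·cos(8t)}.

L{e^(at)·cos(ωt)} = (s-a)/((s-a)² + ω²), so L{e^(5t)·cos(8t)} = (s-5)/((s-5)² + 64)

Final answer: (s-5)/((s-5)² + 64)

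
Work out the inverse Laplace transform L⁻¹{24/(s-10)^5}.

L⁻¹{n!/(s-a)^(n+1)} = t^n·e^(at) with n=4, a=10. So L⁻¹{24/(s-10)^5} = t^4·e^(10t)

Final answer: t^4·e^(10t)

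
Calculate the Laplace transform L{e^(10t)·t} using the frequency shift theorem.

L{e^(at)·t^n} = n!/(s-a)^(n+1), so L{e^(10t)·t} = 1/(s-10)^2

Final answer: 1/(s-10)^2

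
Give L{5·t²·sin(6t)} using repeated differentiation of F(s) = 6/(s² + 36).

F(s) = 6/(s² + 36). F'(s) = -12s/(s² + 36)². F''(s) = -12(36 - 3s²)/(s² + 36)³ = (36s² - 432)/(s² + 36)³. So L{t²·sin(6t)} = (-1)² F''(s) = (36s² - 432)/(s² + 36)³. Then L{5·t²·sin(6t)} = 5·(36s² - 432)/(s² + 36)³ = (180s² - 2160)/(s² + 36)³

Final answer: (180s² - 2160)/(s² + 36)³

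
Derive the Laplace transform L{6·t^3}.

L{t^n} = n!/s^(n+1), so L{t^3} = 6/s^4. Then L{6·t^3} = 6·6/s^4 = 36/s^4

Final answer: 36/s^4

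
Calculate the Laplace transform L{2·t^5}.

L{t^n} = n!/s^(n+1), so L{t^5} = 120/s^6. Then L{2·t^5} = 2·120/s^6 = 240/s^6

Final answer: 240/s^6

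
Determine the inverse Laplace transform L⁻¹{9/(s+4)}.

L⁻¹{1/(s-a)} = e^(at), so L⁻¹{1/(s+4)} = e^(-4t), and L⁻¹{9/(s+4)} = 9·e^(-4t)

Final answer: 9·e^(-4t)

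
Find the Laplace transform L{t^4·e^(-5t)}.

L{t^n·e^(at)} = n!/(s-a)^(n+1), so L{t^4·e^(-5t)} = 24/(s+5)^5

Final answer: 24/(s+5)^5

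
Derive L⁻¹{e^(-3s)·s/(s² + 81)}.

L⁻¹{s/(s² + 81)} = cos(9t). By the time shift theorem, L⁻¹{e^(-as)F(s)} = u(t-a)f(t-a) with a=3, so L⁻¹{e^(-3s)·s/(s² + 81)} = u(t-3)·cos(9(t-3))

Final answer: u(t-3)·cos(9(t-3))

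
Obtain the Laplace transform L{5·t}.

L{t^n} = n!/s^(n+1), so L{t} = 1/s^2. Then L{5·t} = 5·1/s^2 = 5/s^2

Final answer: 5/s^2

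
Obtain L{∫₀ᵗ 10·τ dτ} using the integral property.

L{∫₀ᵗ f(τ)dτ} = F(s)/s with f(t) = 10t. F(s) = 10/s^2, so L{∫₀ᵗ 10·τ dτ} = (10/s^2)/s = 10/s^3. (Check: ∫₀ᵗ 10·τ dτ = 10t^2/2.)

Final answer: 10/s^3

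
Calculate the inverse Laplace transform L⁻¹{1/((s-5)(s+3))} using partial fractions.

Decompose: A/(s-5) + B/(s+3). A = 1/8, B = -1/8. f(t) = (e^(5t) - e^(-3t))/8

Final answer: (e^(5t) - e^(-3t))/8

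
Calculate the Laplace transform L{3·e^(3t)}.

L{e^(at)} = 1/(s-a), so L{e^(3t)} = 1/(s-3). Then L{3·e^(3t)} = 3/(s-3)

Final answer: 3/(s-3)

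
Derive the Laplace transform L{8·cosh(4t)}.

L{cosh(ωt)} = s/(s² - ω²), so L{cosh(4t)} = s/(s² - 16). Then L{8·cosh(4t)} = 8·s/(s² - 16) = 8s/(s² - 16)

Final answer: 8s/(s² - 16)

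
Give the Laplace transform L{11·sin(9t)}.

L{sin(ωt)} = ω/(s² + ω²), so L{sin(9t)} = 9/(s² + 81). Then L{11·sin(9t)} = 11·9/(s² + 81) = 99/(s² + 81)

Final answer: 99/(s² + 81)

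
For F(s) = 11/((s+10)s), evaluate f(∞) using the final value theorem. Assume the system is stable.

f(∞) = lim_{s→0} sF(s) = lim_{s→0} 11/(s+10) = 11/10

Final answer: 11/10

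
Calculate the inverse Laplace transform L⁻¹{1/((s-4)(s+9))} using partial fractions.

Decompose: A/(s-4) + B/(s+9). A = 1/13, B = -1/13. f(t) = (e^(4t) - e^(-9t))/13

Final answer: (e^(4t) - e^(-9t))/13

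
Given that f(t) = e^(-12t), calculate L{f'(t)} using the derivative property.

f(0) = 1, F(s) = 1/(s+12). L{f'(t)} = s·F(s) - f(0) = s/(s+12) - 1 = (s - (s+12))/(s+12) = -12/(s+12)

Final answer: -12/(s+12)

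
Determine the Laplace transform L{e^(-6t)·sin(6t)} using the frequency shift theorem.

Frequency shift: L{e^(at)f(t)} = F(s-a). L{e^(-6t)·sin(6t)} = 6/((s+6)² + 36)

Final answer: 6/((s+6)² + 36)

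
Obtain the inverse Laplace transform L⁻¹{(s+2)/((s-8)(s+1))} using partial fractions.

Using partial fractions, f(t) = (10e^(8t) - e^(-t))/9

Final answer: (10e^(8t) - e^(-t))/9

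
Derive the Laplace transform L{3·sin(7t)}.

L{sin(ωt)} = ω/(s² + ω²), so L{sin(7t)} = 7/(s² + 49). Then L{3·sin(7t)} = 3·7/(s² + 49) = 21/(s² + 49)

Final answer: 21/(s² + 49)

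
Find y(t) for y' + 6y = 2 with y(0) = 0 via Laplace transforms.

sY + 6Y = 2/s. Y = 2/(s(s+6)). Partial fractions: Y = 1/3/s - 1/3/(s+6)

Final answer: y(t) = 1/3(1 - e^(-6t))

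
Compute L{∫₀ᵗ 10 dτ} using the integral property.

L{∫₀ᵗ f(τ)dτ} = F(s)/s with f(t) = 10. F(s) = 10/s, so L{∫₀ᵗ 10 dτ} = (10/s)/s = 10/s². (Check: ∫₀ᵗ 10 dτ = 10t.)

Final answer: 10/s²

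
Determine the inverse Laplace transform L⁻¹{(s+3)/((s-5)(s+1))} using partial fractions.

Using partial fractions, f(t) = (8e^(5t) - 2e^(-t))/6

Final answer: (8e^(5t) - 2e^(-t))/6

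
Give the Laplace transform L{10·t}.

L{t^n} = n!/s^(n+1), so L{t} = 1/s^2. Then L{10·t} = 10·1/s^2 = 10/s^2

Final answer: 10/s^2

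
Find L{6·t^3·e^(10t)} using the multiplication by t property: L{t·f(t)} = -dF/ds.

Using L{t^n·e^(at)} = n!/(s-a)^(n+1), L{t^3·e^(10t)} = 6/(s-10)^4, so L{6·t^3·e^(10t)} = 6·6/(s-10)^4 = 36/(s-10)^4

Final answer: 36/(s-10)^4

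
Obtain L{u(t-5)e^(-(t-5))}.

u(t-a)f(t-a) with f(t)=e^(-t). L{e^(-t)} = 1/(s+1). By time shift: e^(-5s)/(s+1)

Final answer: e^(-5s)/(s+1)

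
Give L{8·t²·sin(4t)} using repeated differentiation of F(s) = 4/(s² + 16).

F(s) = 4/(s² + 16). F'(s) = -8s/(s² + 16)². F''(s) = -8(16 - 3s²)/(s² + 16)³ = (24s² - 128)/(s² + 16)³. So L{t²·sin(4t)} = (-1)² F''(s) = (24s² - 128)/(s² + 16)³. Then L{8·t²·sin(4t)} = 8·(24s² - 128)/(s² + 16)³ = (192s² - 1024)/(s² + 16)³

Final answer: (192s² - 1024)/(s² + 16)³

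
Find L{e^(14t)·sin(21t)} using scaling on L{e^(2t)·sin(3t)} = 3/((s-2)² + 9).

Scaling with a=7: L{e^(14t)·sin(21t)} = (1/7) · 3/((s/7-2)² + 9). Simplifying: 21/((s-14)² + 441)

Final answer: 21/((s-14)² + 441)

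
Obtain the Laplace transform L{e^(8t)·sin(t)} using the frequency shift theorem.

Frequency shift: L{e^(at)f(t)} = F(s-a). L{e^(8t)·sin(t)} = 1/((s-8)² + 1)

Final answer: 1/((s-8)² + 1)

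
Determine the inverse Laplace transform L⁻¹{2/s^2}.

L⁻¹{n!/s^(n+1)} = t^n with n=1. So L⁻¹{1/s^2} = t, and L⁻¹{2/s^2} = (2/1)·t = 2·t

Final answer: 2·t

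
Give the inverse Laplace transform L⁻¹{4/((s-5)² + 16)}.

Using frequency shift, L⁻¹{4/((s-5)² + 16)} = e^(5t)·sin(4t)

Final answer: e^(5t)·sin(4t)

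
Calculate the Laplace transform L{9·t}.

L{t^n} = n!/s^(n+1), so L{t} = 1/s^2. Then L{9·t} = 9·1/s^2 = 9/s^2

Final answer: 9/s^2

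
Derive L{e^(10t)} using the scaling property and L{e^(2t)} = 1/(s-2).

Using L{f(at)} = (1/a)F(s/a) with a=5 and f(t) = e^(2t): L{e^(10t)} = (1/5) · 1/((s/5)-2) = (1/5) · 5/(s-10) = 1/(s-10)

Final answer: 1/(s-10)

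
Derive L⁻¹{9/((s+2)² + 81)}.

Form: b/((s-a)² + b²) → e^(at)sin(bt). With a=-2, b=9

Final answer: e^(-2t)·sin(9t)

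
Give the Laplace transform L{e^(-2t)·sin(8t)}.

L{e^(at)·sin(ωt)} = ω/((s-a)² + ω²), so L{e^(-2t)·sin(8t)} = 8/((s+2)² + 64)

Final answer: 8/((s+2)² + 64)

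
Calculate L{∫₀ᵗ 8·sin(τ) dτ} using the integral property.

L{∫₀ᵗ f(τ)dτ} = F(s)/s with F(s) = 8/(s² + 1), so the result is (8/(s² + 1))/s = 8/(s(s² + 1))

Final answer: 8/(s(s² + 1))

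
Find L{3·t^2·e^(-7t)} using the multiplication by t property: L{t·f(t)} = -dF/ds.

Using L{t^n·e^(at)} = n!/(s-a)^(n+1), L{t^2·e^(-7t)} = 2/(s+7)^3, so L{3·t^2·e^(-7t)} = 3·2/(s+7)^3 = 6/(s+7)^3

Final answer: 6/(s+7)^3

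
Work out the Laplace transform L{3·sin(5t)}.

L{sin(ωt)} = ω/(s² + ω²), so L{sin(5t)} = 5/(s² + 25). Then L{3·sin(5t)} = 3·5/(s² + 25) = 15/(s² + 25)

Final answer: 15/(s² + 25)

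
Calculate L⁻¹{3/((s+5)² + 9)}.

Form: b/((s-a)² + b²) → e^(at)sin(bt). With a=-5, b=3

Final answer: e^(-5t)·sin(3t)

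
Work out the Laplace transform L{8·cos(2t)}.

L{cos(ωt)} = s/(s² + ω²), so L{cos(2t)} = s/(s² + 4). Then L{8·cos(2t)} = 8·s/(s² + 4) = 8s/(s² + 4)

Final answer: 8s/(s² + 4)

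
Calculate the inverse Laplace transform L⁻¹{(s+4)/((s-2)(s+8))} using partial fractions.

Using partial fractions, f(t) = (6e^(2t) + 4e^(-8t))/10

Final answer: (6e^(2t) + 4e^(-8t))/10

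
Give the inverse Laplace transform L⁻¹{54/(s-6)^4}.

L⁻¹{n!/(s-a)^(n+1)} = t^n·e^(at) with n=3, a=6. So L⁻¹{6/(s-6)^4} = t^3·e^(6t), and L⁻¹{54/(s-6)^4} = (54/6)·t^3·e^(6t) = 9·t^3·e^(6t)

Final answer: 9·t^3·e^(6t)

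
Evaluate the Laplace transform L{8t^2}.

L{8t^2} = 8 · L{t^2} = 8 · 2/s^3 = 16/s^3

Final answer: 16/s^3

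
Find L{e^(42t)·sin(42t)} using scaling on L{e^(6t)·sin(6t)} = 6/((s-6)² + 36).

Scaling with a=7: L{e^(42t)·sin(42t)} = (1/7) · 6/((s/7-6)² + 36). Simplifying: 42/((s-42)² + 1764)

Final answer: 42/((s-42)² + 1764)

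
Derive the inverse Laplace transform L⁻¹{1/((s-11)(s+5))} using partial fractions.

Decompose: A/(s-11) + B/(s+5). A = 1/16, B = -1/16. f(t) = (e^(11t) - e^(-5t))/16

Final answer: (e^(11t) - e^(-5t))/16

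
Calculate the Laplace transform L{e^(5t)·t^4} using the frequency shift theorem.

L{e^(at)·t^n} = n!/(s-a)^(n+1), so L{e^(5t)·t^4} = 24/(s-5)^5

Final answer: 24/(s-5)^5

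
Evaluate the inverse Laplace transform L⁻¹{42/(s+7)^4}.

L⁻¹{n!/(s-a)^(n+1)} = t^n·e^(at) with n=3, a=-7. So L⁻¹{6/(s+7)^4} = t^3·e^(-7t), and L⁻¹{42/(s+7)^4} = (42/6)·t^3·e^(-7t) = 7·t^3·e^(-7t)

Final answer: 7·t^3·e^(-7t)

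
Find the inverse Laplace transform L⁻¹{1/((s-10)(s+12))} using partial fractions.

Decompose: A/(s-10) + B/(s+12). A = 1/22, B = -1/22. f(t) = (e^(10t) - e^(-12t))/22

Final answer: (e^(10t) - e^(-12t))/22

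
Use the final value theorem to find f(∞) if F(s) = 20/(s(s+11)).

f(∞) = lim_{s→0} s·20/(s(s+11)) = lim_{s→0} 20/(s+11) = 20/11 = 20/11

Final answer: 20/11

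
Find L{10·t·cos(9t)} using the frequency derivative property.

L{cos(9t)} = s/(s² + 81). Derivative: d/ds[s/(s² + 81)] = [(s² + 81) - s·2s]/(s² + 81)² = (81 - s²)/(s² + 81)². So L{t·cos(9t)} = -F'(s) = (s² - 81)/(s² + 81)². Then L{10·t·cos(9t)} = 10·(s² - 81)/(s² + 81)²

Final answer: 10·(s² - 81)/(s² + 81)²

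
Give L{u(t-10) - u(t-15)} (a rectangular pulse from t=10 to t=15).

L{u(t-a)} = e^(-as)/s. L{u(t-10) - u(t-15)} = (e^(-10s) - e^(-15s))/s

Final answer: (e^(-10s) - e^(-15s))/s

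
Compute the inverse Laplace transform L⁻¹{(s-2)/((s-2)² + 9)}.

Using frequency shift, L⁻¹{(s-2)/((s-2)² + 9)} = e^(2t)·cos(3t)

Final answer: e^(2t)·cos(3t)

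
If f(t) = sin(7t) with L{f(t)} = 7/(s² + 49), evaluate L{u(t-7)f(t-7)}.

Time shift theorem: L{u(t-a)f(t-a)} = e^(-as)F(s). Here a=7, F(s) = 7/(s² + 49), so L{u(t-7)f(t-7)} = e^(-7s)·7/(s² + 49)

Final answer: e^(-7s)·7/(s² + 49)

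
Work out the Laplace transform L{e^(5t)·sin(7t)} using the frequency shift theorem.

Frequency shift: L{e^(at)f(t)} = F(s-a). L{e^(5t)·sin(7t)} = 7/((s-5)² + 49)

Final answer: 7/((s-5)² + 49)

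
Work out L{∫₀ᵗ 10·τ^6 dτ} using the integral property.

L{∫₀ᵗ f(τ)dτ} = F(s)/s with f(t) = 10t^6. F(s) = 7200/s^7, so L{∫₀ᵗ 10·τ^6 dτ} = (7200/s^7)/s = 7200/s^8. (Check: ∫₀ᵗ 10·τ^6 dτ = 10t^7/7.)

Final answer: 7200/s^8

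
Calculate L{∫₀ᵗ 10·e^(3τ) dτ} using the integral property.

L{∫₀ᵗ f(τ)dτ} = F(s)/s with F(s) = 10/(s-3), so L{∫₀ᵗ 10·e^(3τ) dτ} = 10/(s(s-3))

Final answer: 10/(s(s-3))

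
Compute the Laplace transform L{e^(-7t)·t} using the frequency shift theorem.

L{e^(at)·t^n} = n!/(s-a)^(n+1), so L{e^(-7t)·t} = 1/(s+7)^2

Final answer: 1/(s+7)^2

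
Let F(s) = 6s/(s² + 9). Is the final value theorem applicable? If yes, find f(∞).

The final value theorem requires all poles of sF(s) in the left half-plane. sF(s) = 6s²/(s² + 9) has poles at s = ±3i (imaginary axis). Theorem does NOT apply (oscillatory system).

Final answer: Not applicable (oscillatory)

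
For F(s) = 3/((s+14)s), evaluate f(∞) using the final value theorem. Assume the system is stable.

f(∞) = lim_{s→0} sF(s) = lim_{s→0} 3/(s+14) = 3/14

Final answer: 3/14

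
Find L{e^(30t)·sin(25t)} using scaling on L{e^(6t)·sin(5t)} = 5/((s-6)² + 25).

Scaling with a=5: L{e^(30t)·sin(25t)} = (1/5) · 5/((s/5-6)² + 25). Simplifying: 25/((s-30)² + 625)

Final answer: 25/((s-30)² + 625)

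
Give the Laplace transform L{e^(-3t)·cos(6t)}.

L{e^(at)·cos(ωt)} = (s-a)/((s-a)² + ω²), so L{e^(-3t)·cos(6t)} = (s+3)/((s+3)² + 36)

Final answer: (s+3)/((s+3)² + 36)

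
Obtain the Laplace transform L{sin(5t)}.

L{sin(ωt)} = ω/(s² + ω²), so L{sin(5t)} = 5/(s² + 25)

Final answer: 5/(s² + 25)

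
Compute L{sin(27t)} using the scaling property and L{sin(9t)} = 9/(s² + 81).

Using L{f(at)} = (1/a)F(s/a) with a=3: L{sin(27t)} = (1/3) · 9/((s/3)² + 81) = (1/3) · 9·9/(s² + 729) = 27/(s² + 729)

Final answer: 27/(s² + 729)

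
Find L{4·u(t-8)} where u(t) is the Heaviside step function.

L{u(t-a)} = e^(-as)/s. Here a=8, so L{u(t-8)} = e^(-8s)/s, and L{4·u(t-8)} = 4·e^(-8s)/s

Final answer: 4·e^(-8s)/s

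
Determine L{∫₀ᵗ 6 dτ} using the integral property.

L{∫₀ᵗ f(τ)dτ} = F(s)/s with f(t) = 6. F(s) = 6/s, so L{∫₀ᵗ 6 dτ} = (6/s)/s = 6/s². (Check: ∫₀ᵗ 6 dτ = 6t.)

Final answer: 6/s²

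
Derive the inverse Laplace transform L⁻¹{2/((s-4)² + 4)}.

Using frequency shift, L⁻¹{2/((s-4)² + 4)} = e^(4t)·sin(2t)

Final answer: e^(4t)·sin(2t)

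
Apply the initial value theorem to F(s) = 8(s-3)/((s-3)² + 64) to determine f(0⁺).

f(0⁺) = lim_{s→∞} sF(s) = lim_{s→∞} 8s(s-3)/((s-3)² + 64) = 8

Final answer: 8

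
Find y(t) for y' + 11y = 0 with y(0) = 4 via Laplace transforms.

L{y'} + 11L{y} = 0. sY - 4 + 11Y = 0. Y(s+11) = 4. Y = 4/(s+11)

Final answer: y(t) = 4e^(-11t)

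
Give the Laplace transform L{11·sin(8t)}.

L{sin(ωt)} = ω/(s² + ω²), so L{sin(8t)} = 8/(s² + 64). Then L{11·sin(8t)} = 11·8/(s² + 64) = 88/(s² + 64)

Final answer: 88/(s² + 64)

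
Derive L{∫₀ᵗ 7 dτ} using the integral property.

L{∫₀ᵗ f(τ)dτ} = F(s)/s with f(t) = 7. F(s) = 7/s, so L{∫₀ᵗ 7 dτ} = (7/s)/s = 7/s². (Check: ∫₀ᵗ 7 dτ = 7t.)

Final answer: 7/s²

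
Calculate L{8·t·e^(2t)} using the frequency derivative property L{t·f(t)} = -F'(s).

L{e^(2t)} = 1/(s-2). By frequency derivative: L{t·e^(2t)} = -d/ds[1/(s-2)] = -(-1)/(s-2)² = 1/(s-2)². Then L{8·t·e^(2t)} = 8·1/(s-2)² = 8/(s-2)²

Final answer: 8/(s-2)²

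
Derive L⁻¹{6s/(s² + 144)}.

This is the form c·s/(s² + a²) with a = 12, c = 6. L⁻¹ = 6·cos(12t)

Final answer: 6·cos(12t)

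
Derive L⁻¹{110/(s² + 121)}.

This is the form c·a/(s² + a²) with a = 11, c = 10. L⁻¹ = 10·sin(11t)

Final answer: 10·sin(11t)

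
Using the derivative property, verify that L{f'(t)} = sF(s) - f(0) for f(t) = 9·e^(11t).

f'(t) = 99e^(11t). Direct: L{f'(t)} = 99/(s-11). Property: s·9/(s-11) - 9 = (9s - 9(s-11))/(s-11) = 99/(s-11). ✓

Final answer: 99/(s-11)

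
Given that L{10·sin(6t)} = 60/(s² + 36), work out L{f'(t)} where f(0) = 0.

L{f'(t)} = s·F(s) - f(0) = s·60/(s² + 36) - 0 = 60s/(s² + 36)

Final answer: 60s/(s² + 36)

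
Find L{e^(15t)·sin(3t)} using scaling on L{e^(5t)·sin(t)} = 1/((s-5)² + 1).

Scaling with a=3: L{e^(15t)·sin(3t)} = (1/3) · 1/((s/3-5)² + 1). Simplifying: 3/((s-15)² + 9)

Final answer: 3/((s-15)² + 9)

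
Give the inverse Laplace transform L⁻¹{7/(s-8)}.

L⁻¹{1/(s-a)} = e^(at), so L⁻¹{1/(s-8)} = e^(8t), and L⁻¹{7/(s-8)} = 7·e^(8t)

Final answer: 7·e^(8t)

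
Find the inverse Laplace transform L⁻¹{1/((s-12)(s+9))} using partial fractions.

Decompose: A/(s-12) + B/(s+9). A = 1/21, B = -1/21. f(t) = (e^(12t) - e^(-9t))/21

Final answer: (e^(12t) - e^(-9t))/21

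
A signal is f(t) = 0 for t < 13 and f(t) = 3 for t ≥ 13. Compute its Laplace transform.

f(t) = 3·u(t-13). L{u(t-13)} = e^(-13s)/s, so L{f(t)} = 3·e^(-13s)/s

Final answer: 3·e^(-13s)/s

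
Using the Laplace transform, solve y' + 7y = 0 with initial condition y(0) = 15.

L{y'} + 7L{y} = 0. sY - 15 + 7Y = 0. Y(s+7) = 15. Y = 15/(s+7)

Final answer: y(t) = 15e^(-7t)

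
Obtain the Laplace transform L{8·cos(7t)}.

L{cos(ωt)} = s/(s² + ω²), so L{cos(7t)} = s/(s² + 49). Then L{8·cos(7t)} = 8·s/(s² + 49) = 8s/(s² + 49)

Final answer: 8s/(s² + 49)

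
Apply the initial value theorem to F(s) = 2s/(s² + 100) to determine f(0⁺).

f(0⁺) = lim_{s→∞} s·2s/(s² + 100) = lim_{s→∞} 2s²/(s² + 100) = 2

Final answer: 2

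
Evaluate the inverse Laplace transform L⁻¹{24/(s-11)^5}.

L⁻¹{n!/(s-a)^(n+1)} = t^n·e^(at), so L⁻¹{24/(s-11)^5} = t^4·e^(11t)

Final answer: t^4·e^(11t)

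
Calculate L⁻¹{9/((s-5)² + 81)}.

Form: b/((s-a)² + b²) → e^(at)sin(bt). With a=5, b=9

Final answer: e^(5t)·sin(9t)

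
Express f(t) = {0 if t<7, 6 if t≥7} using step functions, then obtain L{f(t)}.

f(t) = 6·u(t-7). L{u(t-7)} = e^(-7s)/s, so L{f(t)} = 6·e^(-7s)/s

Final answer: 6·e^(-7s)/s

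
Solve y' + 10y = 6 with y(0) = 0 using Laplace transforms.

sY + 10Y = 6/s. Y = 6/(s(s+10)). Partial fractions: Y = 3/5/s - 3/5/(s+10)

Final answer: y(t) = 3/5(1 - e^(-10t))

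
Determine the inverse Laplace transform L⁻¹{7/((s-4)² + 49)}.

Using frequency shift, L⁻¹{7/((s-4)² + 49)} = e^(4t)·sin(7t)

Final answer: e^(4t)·sin(7t)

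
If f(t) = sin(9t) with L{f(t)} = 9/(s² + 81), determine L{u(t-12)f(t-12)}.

Time shift theorem: L{u(t-a)f(t-a)} = e^(-as)F(s). Here a=12, F(s) = 9/(s² + 81), so L{u(t-12)f(t-12)} = e^(-12s)·9/(s² + 81)

Final answer: e^(-12s)·9/(s² + 81)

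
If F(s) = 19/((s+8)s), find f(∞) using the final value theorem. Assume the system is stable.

f(∞) = lim_{s→0} sF(s) = lim_{s→0} 19/(s+8) = 19/8

Final answer: 19/8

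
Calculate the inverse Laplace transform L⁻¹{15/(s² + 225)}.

L⁻¹{15/(s² + 225)} = sin(15t)

Final answer: sin(15t)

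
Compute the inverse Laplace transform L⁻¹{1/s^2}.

L⁻¹{n!/s^(n+1)} = t^n with n=1. So L⁻¹{1/s^2} = t

Final answer: t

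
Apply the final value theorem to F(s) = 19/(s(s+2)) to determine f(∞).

f(∞) = lim_{s→0} s·19/(s(s+2)) = lim_{s→0} 19/(s+2) = 19/2 = 19/2

Final answer: 19/2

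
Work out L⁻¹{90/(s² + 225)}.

This is the form c·a/(s² + a²) with a = 15, c = 6. L⁻¹ = 6·sin(15t)

Final answer: 6·sin(15t)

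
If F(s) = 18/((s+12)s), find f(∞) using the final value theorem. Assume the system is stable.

f(∞) = lim_{s→0} sF(s) = lim_{s→0} 18/(s+12) = 3/2

Final answer: 3/2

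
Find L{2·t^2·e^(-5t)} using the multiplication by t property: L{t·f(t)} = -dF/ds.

Using L{t^n·e^(at)} = n!/(s-a)^(n+1), L{t^2·e^(-5t)} = 2/(s+5)^3, so L{2·t^2·e^(-5t)} = 2·2/(s+5)^3 = 4/(s+5)^3

Final answer: 4/(s+5)^3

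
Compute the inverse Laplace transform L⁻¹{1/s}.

L⁻¹{c/s} = c, so L⁻¹{1/s} = 1

Final answer: 1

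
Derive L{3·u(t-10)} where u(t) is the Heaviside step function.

L{u(t-a)} = e^(-as)/s. Here a=10, so L{u(t-10)} = e^(-10s)/s, and L{3·u(t-10)} = 3·e^(-10s)/s

Final answer: 3·e^(-10s)/s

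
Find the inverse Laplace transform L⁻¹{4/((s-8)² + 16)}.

Using frequency shift, L⁻¹{4/((s-8)² + 16)} = e^(8t)·sin(4t)

Final answer: e^(8t)·sin(4t)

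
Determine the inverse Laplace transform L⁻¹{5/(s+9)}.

L⁻¹{1/(s-a)} = e^(at), so L⁻¹{1/(s+9)} = e^(-9t), and L⁻¹{5/(s+9)} = 5·e^(-9t)

Final answer: 5·e^(-9t)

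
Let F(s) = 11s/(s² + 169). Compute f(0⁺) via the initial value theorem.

f(0⁺) = lim_{s→∞} s·11s/(s² + 169) = lim_{s→∞} 11s²/(s² + 169) = 11

Final answer: 11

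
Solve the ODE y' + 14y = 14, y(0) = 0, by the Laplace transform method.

sY + 14Y = 14/s. Y = 14/(s(s+14)). Partial fractions: Y = 1/s - 1/(s+14)

Final answer: y(t) = (1 - e^(-14t))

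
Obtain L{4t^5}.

L{t^n} = n!/s^(n+1). So L{4t^5} = 4·5!/s^6 = 480/s^6

Final answer: 480/s^6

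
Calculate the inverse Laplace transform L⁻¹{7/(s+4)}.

L⁻¹{1/(s-a)} = e^(at), so L⁻¹{1/(s+4)} = e^(-4t), and L⁻¹{7/(s+4)} = 7·e^(-4t)

Final answer: 7·e^(-4t)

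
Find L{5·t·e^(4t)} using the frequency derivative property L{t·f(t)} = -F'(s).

L{e^(4t)} = 1/(s-4). By frequency derivative: L{t·e^(4t)} = -d/ds[1/(s-4)] = -(-1)/(s-4)² = 1/(s-4)². Then L{5·t·e^(4t)} = 5·1/(s-4)² = 5/(s-4)²

Final answer: 5/(s-4)²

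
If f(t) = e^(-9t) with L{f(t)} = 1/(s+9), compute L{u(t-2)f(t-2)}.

Time shift theorem: L{u(t-a)f(t-a)} = e^(-as)F(s). Here a=2, F(s) = 1/(s+9), so L{u(t-2)f(t-2)} = e^(-2s)·1/(s+9)

Final answer: e^(-2s)·1/(s+9)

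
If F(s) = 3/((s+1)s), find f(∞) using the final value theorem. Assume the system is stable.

f(∞) = lim_{s→0} sF(s) = lim_{s→0} 3/(s+1) = 3

Final answer: 3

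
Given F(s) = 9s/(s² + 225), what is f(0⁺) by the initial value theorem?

f(0⁺) = lim_{s→∞} s·9s/(s² + 225) = lim_{s→∞} 9s²/(s² + 225) = 9

Final answer: 9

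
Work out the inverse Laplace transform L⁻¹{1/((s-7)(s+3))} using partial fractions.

Decompose: A/(s-7) + B/(s+3). A = 1/10, B = -1/10. f(t) = (e^(7t) - e^(-3t))/10

Final answer: (e^(7t) - e^(-3t))/10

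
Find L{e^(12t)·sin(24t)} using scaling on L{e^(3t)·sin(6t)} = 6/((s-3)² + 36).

Scaling with a=4: L{e^(12t)·sin(24t)} = (1/4) · 6/((s/4-3)² + 36). Simplifying: 24/((s-12)² + 576)

Final answer: 24/((s-12)² + 576)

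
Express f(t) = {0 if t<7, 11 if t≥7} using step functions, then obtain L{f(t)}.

f(t) = 11·u(t-7). L{u(t-7)} = e^(-7s)/s, so L{f(t)} = 11·e^(-7s)/s

Final answer: 11·e^(-7s)/s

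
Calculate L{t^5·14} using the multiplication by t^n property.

L{14} = 14/s. d^1/ds^1[1/s] = -1/s². d^2/ds^2[1/s] = 2/s^3. d^3/ds^3[1/s] = -6/s^4. d^4/ds^4[1/s] = 24/s^5. d^5/ds^5[1/s] = -120/s^6. So L{t^5} = (-1)^{5}·-120/s^6 = 120/s^6. Then L{t^5·14} = 14·120/s^6 = 1680/s^6

Final answer: 1680/s^6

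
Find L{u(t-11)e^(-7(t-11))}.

u(t-a)f(t-a) with f(t)=e^(-7t). L{e^(-7t)} = 1/(s+7). By time shift: e^(-11s)/(s+7)

Final answer: e^(-11s)/(s+7)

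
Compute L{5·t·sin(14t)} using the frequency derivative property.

L{sin(14t)} = 14/(s² + 196). By L{t·f(t)} = -F'(s): -d/ds[14/(s² + 196)] = -(14)·(-2s)/(s² + 196)² = 28s/(s² + 196)². Then L{5·t·sin(14t)} = 5·28s/(s² + 196)² = 140s/(s² + 196)²

Final answer: 140s/(s² + 196)²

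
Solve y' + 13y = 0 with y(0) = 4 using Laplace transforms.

L{y'} + 13L{y} = 0. sY - 4 + 13Y = 0. Y(s+13) = 4. Y = 4/(s+13)

Final answer: y(t) = 4e^(-13t)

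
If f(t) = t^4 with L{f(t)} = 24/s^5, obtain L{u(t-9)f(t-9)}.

Time shift theorem: L{u(t-a)f(t-a)} = e^(-as)F(s). Here a=9, F(s) = 24/s^5, so L{u(t-9)f(t-9)} = e^(-9s)·24/s^5

Final answer: e^(-9s)·24/s^5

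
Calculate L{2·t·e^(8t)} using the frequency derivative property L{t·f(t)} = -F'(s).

L{e^(8t)} = 1/(s-8). By frequency derivative: L{t·e^(8t)} = -d/ds[1/(s-8)] = -(-1)/(s-8)² = 1/(s-8)². Then L{2·t·e^(8t)} = 2·1/(s-8)² = 2/(s-8)²

Final answer: 2/(s-8)²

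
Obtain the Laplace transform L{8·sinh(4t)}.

L{sinh(ωt)} = ω/(s² - ω²), so L{sinh(4t)} = 4/(s² - 16). Then L{8·sinh(4t)} = 8·4/(s² - 16) = 32/(s² - 16)

Final answer: 32/(s² - 16)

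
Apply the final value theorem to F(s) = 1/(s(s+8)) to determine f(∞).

f(∞) = lim_{s→0} s·1/(s(s+8)) = lim_{s→0} 1/(s+8) = 1/8 = 1/8

Final answer: 1/8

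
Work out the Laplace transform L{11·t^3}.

L{t^n} = n!/s^(n+1), so L{t^3} = 6/s^4. Then L{11·t^3} = 11·6/s^4 = 66/s^4

Final answer: 66/s^4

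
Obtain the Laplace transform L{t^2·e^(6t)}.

L{t^n·e^(at)} = n!/(s-a)^(n+1), so L{t^2·e^(6t)} = 2/(s-6)^3

Final answer: 2/(s-6)^3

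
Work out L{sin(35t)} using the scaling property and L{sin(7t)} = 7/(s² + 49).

Using L{f(at)} = (1/a)F(s/a) with a=5: L{sin(35t)} = (1/5) · 7/((s/5)² + 49) = (1/5) · 7·25/(s² + 1225) = 35/(s² + 1225)

Final answer: 35/(s² + 1225)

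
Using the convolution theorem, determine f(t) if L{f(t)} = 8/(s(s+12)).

8/(s(s+12)) = (8/s)·(1/(s+12)) = L{8}·L{e^(-12t)}. By convolution, f(t) = 8*e^(-12t) = ∫₀ᵗ 8·e^(-12τ) dτ = 8·(1 - e^(-12t))/12

Final answer: 8·(1 - e^(-12t))/12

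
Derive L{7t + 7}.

L{7t + 7} = 7·L{t} + 7·L{1} = 7/s² + 7/s

Final answer: 7/s² + 7/s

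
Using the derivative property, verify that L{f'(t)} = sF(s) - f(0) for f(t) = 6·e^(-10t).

f'(t) = -60e^(-10t). Direct: L{f'(t)} = -60/(s+10). Property: s·6/(s+10) - 6 = (6s - 6(s+10))/(s+10) = -60/(s+10). ✓

Final answer: -60/(s+10)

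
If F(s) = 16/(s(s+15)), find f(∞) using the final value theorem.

f(∞) = lim_{s→0} s·16/(s(s+15)) = lim_{s→0} 16/(s+15) = 16/15 = 16/15

Final answer: 16/15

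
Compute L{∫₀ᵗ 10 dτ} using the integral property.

L{∫₀ᵗ f(τ)dτ} = F(s)/s with f(t) = 10. F(s) = 10/s, so L{∫₀ᵗ 10 dτ} = (10/s)/s = 10/s². (Check: ∫₀ᵗ 10 dτ = 10t.)

Final answer: 10/s²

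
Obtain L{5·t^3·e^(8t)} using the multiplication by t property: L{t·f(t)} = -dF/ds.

Using L{t^n·e^(at)} = n!/(s-a)^(n+1), L{t^3·e^(8t)} = 6/(s-8)^4, so L{5·t^3·e^(8t)} = 5·6/(s-8)^4 = 30/(s-8)^4

Final answer: 30/(s-8)^4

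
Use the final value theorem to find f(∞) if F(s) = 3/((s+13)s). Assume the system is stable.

f(∞) = lim_{s→0} sF(s) = lim_{s→0} 3/(s+13) = 3/13

Final answer: 3/13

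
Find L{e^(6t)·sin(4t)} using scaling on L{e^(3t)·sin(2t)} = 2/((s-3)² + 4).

Scaling with a=2: L{e^(6t)·sin(4t)} = (1/2) · 2/((s/2-3)² + 4). Simplifying: 4/((s-6)² + 16)

Final answer: 4/((s-6)² + 16)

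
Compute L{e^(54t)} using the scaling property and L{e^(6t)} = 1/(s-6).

Using L{f(at)} = (1/a)F(s/a) with a=9 and f(t) = e^(6t): L{e^(54t)} = (1/9) · 1/((s/9)-6) = (1/9) · 9/(s-54) = 1/(s-54)

Final answer: 1/(s-54)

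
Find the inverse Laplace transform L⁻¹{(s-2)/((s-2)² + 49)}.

Using frequency shift, L⁻¹{(s-2)/((s-2)² + 49)} = e^(2t)·cos(7t)

Final answer: e^(2t)·cos(7t)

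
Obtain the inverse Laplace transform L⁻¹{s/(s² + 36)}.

L⁻¹{s/(s² + 36)} = cos(6t)

Final answer: cos(6t)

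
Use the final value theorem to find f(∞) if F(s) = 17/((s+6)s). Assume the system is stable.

f(∞) = lim_{s→0} sF(s) = lim_{s→0} 17/(s+6) = 17/6

Final answer: 17/6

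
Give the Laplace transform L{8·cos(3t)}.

L{cos(ωt)} = s/(s² + ω²), so L{cos(3t)} = s/(s² + 9). Then L{8·cos(3t)} = 8·s/(s² + 9) = 8s/(s² + 9)

Final answer: 8s/(s² + 9)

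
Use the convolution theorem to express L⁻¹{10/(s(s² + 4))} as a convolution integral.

10/(s(s² + 4)) = (1/s)·(10/(s² + 4)) = L{1}·L{5·sin(2t)}. So f(t) = 1*(5·sin(2t)) = ∫₀ᵗ 5·sin(2τ) dτ

Final answer: ∫₀ᵗ 5·sin(2τ) dτ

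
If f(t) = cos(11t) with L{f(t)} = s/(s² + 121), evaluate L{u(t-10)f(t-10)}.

Time shift theorem: L{u(t-a)f(t-a)} = e^(-as)F(s). Here a=10, F(s) = s/(s² + 121), so L{u(t-10)f(t-10)} = e^(-10s)·s/(s² + 121)

Final answer: e^(-10s)·s/(s² + 121)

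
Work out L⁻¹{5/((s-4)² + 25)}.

Form: b/((s-a)² + b²) → e^(at)sin(bt). With a=4, b=5

Final answer: e^(4t)·sin(5t)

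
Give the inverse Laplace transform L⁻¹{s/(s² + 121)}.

L⁻¹{s/(s² + 121)} = cos(11t)

Final answer: cos(11t)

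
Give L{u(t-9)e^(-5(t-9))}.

u(t-a)f(t-a) with f(t)=e^(-5t). L{e^(-5t)} = 1/(s+5). By time shift: e^(-9s)/(s+5)

Final answer: e^(-9s)/(s+5)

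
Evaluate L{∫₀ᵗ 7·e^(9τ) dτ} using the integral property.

L{∫₀ᵗ f(τ)dτ} = F(s)/s with F(s) = 7/(s-9), so L{∫₀ᵗ 7·e^(9τ) dτ} = 7/(s(s-9))

Final answer: 7/(s(s-9))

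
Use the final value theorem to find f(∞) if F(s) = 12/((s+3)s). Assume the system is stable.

f(∞) = lim_{s→0} sF(s) = lim_{s→0} 12/(s+3) = 4

Final answer: 4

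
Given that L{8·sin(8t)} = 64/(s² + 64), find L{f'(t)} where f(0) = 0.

L{f'(t)} = s·F(s) - f(0) = s·64/(s² + 64) - 0 = 64s/(s² + 64)

Final answer: 64s/(s² + 64)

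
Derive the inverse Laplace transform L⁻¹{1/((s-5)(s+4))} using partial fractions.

Decompose: A/(s-5) + B/(s+4). A = 1/9, B = -1/9. f(t) = (e^(5t) - e^(-4t))/9

Final answer: (e^(5t) - e^(-4t))/9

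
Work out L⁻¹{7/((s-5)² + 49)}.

Form: b/((s-a)² + b²) → e^(at)sin(bt). With a=5, b=7

Final answer: e^(5t)·sin(7t)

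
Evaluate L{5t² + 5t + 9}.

L{5t² + 5t + 9} = 5·2/s³ + 5/s² + 9/s = 10/s³ + 5/s² + 9/s

Final answer: 10/s³ + 5/s² + 9/s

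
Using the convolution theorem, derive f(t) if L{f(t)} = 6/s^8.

6/s^8 = (6/s)·(1/s^7) = L{6}·L{t^6/720}. By convolution, f(t) = 6*t^6/720 = ∫₀ᵗ 6·τ^6/720 dτ = 6·t^7/5040

Final answer: 6·t^7/5040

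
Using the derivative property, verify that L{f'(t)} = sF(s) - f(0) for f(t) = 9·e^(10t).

f'(t) = 90e^(10t). Direct: L{f'(t)} = 90/(s-10). Property: s·9/(s-10) - 9 = (9s - 9(s-10))/(s-10) = 90/(s-10). ✓

Final answer: 90/(s-10)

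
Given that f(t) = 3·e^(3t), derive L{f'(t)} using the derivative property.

f(0) = 3, F(s) = 3/(s-3). L{f'(t)} = s·F(s) - f(0) = 3s/(s-3) - 3 = (3s - 3(s-3))/(s-3) = 9/(s-3)

Final answer: 9/(s-3)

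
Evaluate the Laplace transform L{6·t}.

L{t^n} = n!/s^(n+1), so L{t} = 1/s^2. Then L{6·t} = 6·1/s^2 = 6/s^2

Final answer: 6/s^2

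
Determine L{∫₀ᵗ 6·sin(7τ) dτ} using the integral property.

L{∫₀ᵗ f(τ)dτ} = F(s)/s with F(s) = 42/(s² + 49), so the result is (42/(s² + 49))/s = 42/(s(s² + 49))

Final answer: 42/(s(s² + 49))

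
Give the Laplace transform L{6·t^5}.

L{t^n} = n!/s^(n+1), so L{t^5} = 120/s^6. Then L{6·t^5} = 6·120/s^6 = 720/s^6

Final answer: 720/s^6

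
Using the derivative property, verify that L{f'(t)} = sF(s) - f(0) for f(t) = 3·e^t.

f'(t) = 3e^t. Direct: L{f'(t)} = 3/(s-1). Property: s·3/(s-1) - 3 = (3s - 3(s-1))/(s-1) = 3/(s-1). ✓

Final answer: 3/(s-1)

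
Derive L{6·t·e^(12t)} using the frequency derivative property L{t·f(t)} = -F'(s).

L{e^(12t)} = 1/(s-12). By frequency derivative: L{t·e^(12t)} = -d/ds[1/(s-12)] = -(-1)/(s-12)² = 1/(s-12)². Then L{6·t·e^(12t)} = 6·1/(s-12)² = 6/(s-12)²

Final answer: 6/(s-12)²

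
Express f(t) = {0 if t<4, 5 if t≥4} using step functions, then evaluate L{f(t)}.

f(t) = 5·u(t-4). L{u(t-4)} = e^(-4s)/s, so L{f(t)} = 5·e^(-4s)/s

Final answer: 5·e^(-4s)/s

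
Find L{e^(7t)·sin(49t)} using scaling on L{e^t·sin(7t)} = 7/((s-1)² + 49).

Scaling with a=7: L{e^(7t)·sin(49t)} = (1/7) · 7/((s/7-1)² + 49). Simplifying: 49/((s-7)² + 2401)

Final answer: 49/((s-7)² + 2401)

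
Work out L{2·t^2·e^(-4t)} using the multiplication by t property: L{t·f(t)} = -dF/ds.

Using L{t^n·e^(at)} = n!/(s-a)^(n+1), L{t^2·e^(-4t)} = 2/(s+4)^3, so L{2·t^2·e^(-4t)} = 2·2/(s+4)^3 = 4/(s+4)^3

Final answer: 4/(s+4)^3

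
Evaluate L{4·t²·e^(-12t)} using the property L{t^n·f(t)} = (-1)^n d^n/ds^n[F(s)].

L{e^(-12t)} = 1/(s+12). d/ds[1/(s+12)] = -1/(s+12)². d²/ds²[1/(s+12)] = 2/(s+12)³. So L{t²·e^(-12t)} = (-1)² · 2/(s+12)³ = 2/(s+12)³. Then L{4·t²·e^(-12t)} = 4·2/(s+12)³ = 8/(s+12)³

Final answer: 8/(s+12)³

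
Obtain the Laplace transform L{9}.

L{9} = 9 · L{1} = 9/s

Final answer: 9/s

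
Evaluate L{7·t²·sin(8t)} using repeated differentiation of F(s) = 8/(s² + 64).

F(s) = 8/(s² + 64). F'(s) = -16s/(s² + 64)². F''(s) = -16(64 - 3s²)/(s² + 64)³ = (48s² - 1024)/(s² + 64)³. So L{t²·sin(8t)} = (-1)² F''(s) = (48s² - 1024)/(s² + 64)³. Then L{7·t²·sin(8t)} = 7·(48s² - 1024)/(s² + 64)³ = (336s² - 7168)/(s² + 64)³

Final answer: (336s² - 7168)/(s² + 64)³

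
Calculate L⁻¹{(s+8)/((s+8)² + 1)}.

Using frequency shift: L⁻¹{(s-a)/((s-a)² + b²)} = e^(at)cos(bt). Here a=-8, b=1

Final answer: e^(-8t)·cos(t)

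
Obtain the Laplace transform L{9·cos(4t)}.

L{cos(ωt)} = s/(s² + ω²), so L{cos(4t)} = s/(s² + 16). Then L{9·cos(4t)} = 9·s/(s² + 16) = 9s/(s² + 16)

Final answer: 9s/(s² + 16)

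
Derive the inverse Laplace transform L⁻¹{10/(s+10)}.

L⁻¹{1/(s-a)} = e^(at), so L⁻¹{1/(s+10)} = e^(-10t), and L⁻¹{10/(s+10)} = 10·e^(-10t)

Final answer: 10·e^(-10t)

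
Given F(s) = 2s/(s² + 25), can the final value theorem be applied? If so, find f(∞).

The final value theorem requires all poles of sF(s) in the left half-plane. sF(s) = 2s²/(s² + 25) has poles at s = ±5i (imaginary axis). Theorem does NOT apply (oscillatory system).

Final answer: Not applicable (oscillatory)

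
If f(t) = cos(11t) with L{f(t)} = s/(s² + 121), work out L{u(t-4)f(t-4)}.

Time shift theorem: L{u(t-a)f(t-a)} = e^(-as)F(s). Here a=4, F(s) = s/(s² + 121), so L{u(t-4)f(t-4)} = e^(-4s)·s/(s² + 121)

Final answer: e^(-4s)·s/(s² + 121)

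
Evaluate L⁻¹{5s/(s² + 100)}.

This is the form c·s/(s² + a²) with a = 10, c = 5. L⁻¹ = 5·cos(10t)

Final answer: 5·cos(10t)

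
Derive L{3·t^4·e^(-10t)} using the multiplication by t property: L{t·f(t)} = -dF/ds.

Using L{t^n·e^(at)} = n!/(s-a)^(n+1), L{t^4·e^(-10t)} = 24/(s+10)^5, so L{3·t^4·e^(-10t)} = 3·24/(s+10)^5 = 72/(s+10)^5

Final answer: 72/(s+10)^5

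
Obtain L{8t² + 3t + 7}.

L{8t² + 3t + 7} = 8·2/s³ + 3/s² + 7/s = 16/s³ + 3/s² + 7/s

Final answer: 16/s³ + 3/s² + 7/s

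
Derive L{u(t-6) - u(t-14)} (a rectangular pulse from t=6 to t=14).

L{u(t-a)} = e^(-as)/s. L{u(t-6) - u(t-14)} = (e^(-6s) - e^(-14s))/s

Final answer: (e^(-6s) - e^(-14s))/s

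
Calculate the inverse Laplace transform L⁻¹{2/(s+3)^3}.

L⁻¹{n!/(s-a)^(n+1)} = t^n·e^(at), so L⁻¹{2/(s+3)^3} = t^2·e^(-3t)

Final answer: t^2·e^(-3t)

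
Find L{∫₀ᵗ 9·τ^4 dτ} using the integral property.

L{∫₀ᵗ f(τ)dτ} = F(s)/s with f(t) = 9t^4. F(s) = 216/s^5, so L{∫₀ᵗ 9·τ^4 dτ} = (216/s^5)/s = 216/s^6. (Check: ∫₀ᵗ 9·τ^4 dτ = 9t^5/5.)

Final answer: 216/s^6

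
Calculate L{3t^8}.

L{t^n} = n!/s^(n+1). So L{3t^8} = 3·8!/s^9 = 120960/s^9

Final answer: 120960/s^9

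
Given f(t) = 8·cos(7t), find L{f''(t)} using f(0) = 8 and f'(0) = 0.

F(s) = 8s/(s² + 49). L{f''(t)} = s²F(s) - sf(0) - f'(0) = 8s³/(s² + 49) - 8s = (8s³ - 8s(s² + 49))/(s² + 49) = -392s/(s² + 49)

Final answer: -392s/(s² + 49)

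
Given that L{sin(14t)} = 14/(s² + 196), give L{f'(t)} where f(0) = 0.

L{f'(t)} = s·F(s) - f(0) = s·14/(s² + 196) - 0 = 14s/(s² + 196)

Final answer: 14s/(s² + 196)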